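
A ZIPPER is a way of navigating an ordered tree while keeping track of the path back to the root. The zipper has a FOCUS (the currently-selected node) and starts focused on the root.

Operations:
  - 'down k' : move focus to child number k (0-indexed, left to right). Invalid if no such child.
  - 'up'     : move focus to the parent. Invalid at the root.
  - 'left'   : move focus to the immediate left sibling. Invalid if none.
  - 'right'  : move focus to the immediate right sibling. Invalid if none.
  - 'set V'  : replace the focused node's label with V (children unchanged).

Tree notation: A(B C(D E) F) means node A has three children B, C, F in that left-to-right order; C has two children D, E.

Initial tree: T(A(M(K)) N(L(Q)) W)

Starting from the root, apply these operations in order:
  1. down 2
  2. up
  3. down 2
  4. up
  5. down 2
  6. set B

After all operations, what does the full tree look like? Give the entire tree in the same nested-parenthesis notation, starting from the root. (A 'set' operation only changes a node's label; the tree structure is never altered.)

Step 1 (down 2): focus=W path=2 depth=1 children=[] left=['A', 'N'] right=[] parent=T
Step 2 (up): focus=T path=root depth=0 children=['A', 'N', 'W'] (at root)
Step 3 (down 2): focus=W path=2 depth=1 children=[] left=['A', 'N'] right=[] parent=T
Step 4 (up): focus=T path=root depth=0 children=['A', 'N', 'W'] (at root)
Step 5 (down 2): focus=W path=2 depth=1 children=[] left=['A', 'N'] right=[] parent=T
Step 6 (set B): focus=B path=2 depth=1 children=[] left=['A', 'N'] right=[] parent=T

Answer: T(A(M(K)) N(L(Q)) B)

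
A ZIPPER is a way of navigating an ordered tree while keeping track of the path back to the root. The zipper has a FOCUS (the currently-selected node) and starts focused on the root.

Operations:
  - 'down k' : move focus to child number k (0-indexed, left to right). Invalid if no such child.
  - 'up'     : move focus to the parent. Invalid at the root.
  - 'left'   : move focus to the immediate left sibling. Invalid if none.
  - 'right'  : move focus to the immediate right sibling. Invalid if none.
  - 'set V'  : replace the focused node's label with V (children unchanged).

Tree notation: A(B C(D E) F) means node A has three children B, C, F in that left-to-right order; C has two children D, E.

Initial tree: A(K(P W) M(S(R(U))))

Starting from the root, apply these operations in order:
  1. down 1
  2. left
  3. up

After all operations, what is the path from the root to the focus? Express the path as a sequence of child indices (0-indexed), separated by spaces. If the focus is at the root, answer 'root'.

Answer: root

Derivation:
Step 1 (down 1): focus=M path=1 depth=1 children=['S'] left=['K'] right=[] parent=A
Step 2 (left): focus=K path=0 depth=1 children=['P', 'W'] left=[] right=['M'] parent=A
Step 3 (up): focus=A path=root depth=0 children=['K', 'M'] (at root)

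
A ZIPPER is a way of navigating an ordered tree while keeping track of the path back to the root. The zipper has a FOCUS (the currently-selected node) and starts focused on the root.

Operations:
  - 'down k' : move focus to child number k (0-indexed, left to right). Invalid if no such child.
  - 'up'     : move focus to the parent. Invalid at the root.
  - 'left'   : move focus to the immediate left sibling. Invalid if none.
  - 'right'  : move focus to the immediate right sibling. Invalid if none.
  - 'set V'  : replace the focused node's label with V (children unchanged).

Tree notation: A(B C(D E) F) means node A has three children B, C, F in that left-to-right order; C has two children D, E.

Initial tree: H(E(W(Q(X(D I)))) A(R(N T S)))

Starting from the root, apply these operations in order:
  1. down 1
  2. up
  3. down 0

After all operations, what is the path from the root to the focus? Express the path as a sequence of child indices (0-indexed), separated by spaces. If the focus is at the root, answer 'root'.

Step 1 (down 1): focus=A path=1 depth=1 children=['R'] left=['E'] right=[] parent=H
Step 2 (up): focus=H path=root depth=0 children=['E', 'A'] (at root)
Step 3 (down 0): focus=E path=0 depth=1 children=['W'] left=[] right=['A'] parent=H

Answer: 0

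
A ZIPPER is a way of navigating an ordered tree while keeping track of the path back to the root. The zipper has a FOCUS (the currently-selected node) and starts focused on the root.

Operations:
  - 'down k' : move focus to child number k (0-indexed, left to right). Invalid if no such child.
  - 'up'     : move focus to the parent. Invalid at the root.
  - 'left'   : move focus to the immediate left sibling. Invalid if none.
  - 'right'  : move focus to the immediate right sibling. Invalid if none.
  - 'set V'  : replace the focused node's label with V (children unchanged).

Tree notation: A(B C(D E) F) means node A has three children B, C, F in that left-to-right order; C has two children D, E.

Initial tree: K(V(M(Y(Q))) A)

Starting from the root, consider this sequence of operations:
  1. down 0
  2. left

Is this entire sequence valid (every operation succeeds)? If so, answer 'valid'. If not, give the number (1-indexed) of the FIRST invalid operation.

Step 1 (down 0): focus=V path=0 depth=1 children=['M'] left=[] right=['A'] parent=K
Step 2 (left): INVALID

Answer: 2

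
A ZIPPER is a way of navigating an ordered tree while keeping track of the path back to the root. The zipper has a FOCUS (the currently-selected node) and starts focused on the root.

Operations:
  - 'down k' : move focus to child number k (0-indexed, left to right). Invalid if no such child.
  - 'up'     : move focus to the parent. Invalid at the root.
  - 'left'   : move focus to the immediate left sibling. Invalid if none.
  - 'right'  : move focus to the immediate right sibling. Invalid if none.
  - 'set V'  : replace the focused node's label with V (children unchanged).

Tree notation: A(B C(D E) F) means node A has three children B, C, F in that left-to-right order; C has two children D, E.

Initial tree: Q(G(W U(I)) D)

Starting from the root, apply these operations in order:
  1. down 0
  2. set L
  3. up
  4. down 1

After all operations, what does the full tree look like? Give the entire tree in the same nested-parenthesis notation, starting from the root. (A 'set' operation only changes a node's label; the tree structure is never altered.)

Step 1 (down 0): focus=G path=0 depth=1 children=['W', 'U'] left=[] right=['D'] parent=Q
Step 2 (set L): focus=L path=0 depth=1 children=['W', 'U'] left=[] right=['D'] parent=Q
Step 3 (up): focus=Q path=root depth=0 children=['L', 'D'] (at root)
Step 4 (down 1): focus=D path=1 depth=1 children=[] left=['L'] right=[] parent=Q

Answer: Q(L(W U(I)) D)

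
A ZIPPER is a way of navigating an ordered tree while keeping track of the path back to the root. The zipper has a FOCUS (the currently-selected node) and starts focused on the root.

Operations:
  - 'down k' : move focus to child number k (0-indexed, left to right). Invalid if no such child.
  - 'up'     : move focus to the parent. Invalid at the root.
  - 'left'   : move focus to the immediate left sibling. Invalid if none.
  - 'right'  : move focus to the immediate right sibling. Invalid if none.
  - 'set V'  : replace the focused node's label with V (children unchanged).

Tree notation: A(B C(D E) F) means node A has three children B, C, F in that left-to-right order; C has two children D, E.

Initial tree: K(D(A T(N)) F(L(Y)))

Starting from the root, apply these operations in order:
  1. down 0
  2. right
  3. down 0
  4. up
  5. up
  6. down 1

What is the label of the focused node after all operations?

Answer: F

Derivation:
Step 1 (down 0): focus=D path=0 depth=1 children=['A', 'T'] left=[] right=['F'] parent=K
Step 2 (right): focus=F path=1 depth=1 children=['L'] left=['D'] right=[] parent=K
Step 3 (down 0): focus=L path=1/0 depth=2 children=['Y'] left=[] right=[] parent=F
Step 4 (up): focus=F path=1 depth=1 children=['L'] left=['D'] right=[] parent=K
Step 5 (up): focus=K path=root depth=0 children=['D', 'F'] (at root)
Step 6 (down 1): focus=F path=1 depth=1 children=['L'] left=['D'] right=[] parent=K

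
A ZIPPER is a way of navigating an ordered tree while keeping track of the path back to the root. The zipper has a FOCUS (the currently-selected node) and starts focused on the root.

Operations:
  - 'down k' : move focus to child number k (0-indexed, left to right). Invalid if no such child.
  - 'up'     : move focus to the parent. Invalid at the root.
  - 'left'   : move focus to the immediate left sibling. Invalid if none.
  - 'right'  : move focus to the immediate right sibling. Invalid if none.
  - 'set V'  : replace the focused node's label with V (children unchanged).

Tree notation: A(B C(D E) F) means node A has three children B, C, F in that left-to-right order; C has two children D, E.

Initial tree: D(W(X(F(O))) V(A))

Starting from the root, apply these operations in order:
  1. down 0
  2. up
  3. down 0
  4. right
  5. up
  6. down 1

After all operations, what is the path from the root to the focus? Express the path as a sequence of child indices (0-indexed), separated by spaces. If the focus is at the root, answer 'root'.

Step 1 (down 0): focus=W path=0 depth=1 children=['X'] left=[] right=['V'] parent=D
Step 2 (up): focus=D path=root depth=0 children=['W', 'V'] (at root)
Step 3 (down 0): focus=W path=0 depth=1 children=['X'] left=[] right=['V'] parent=D
Step 4 (right): focus=V path=1 depth=1 children=['A'] left=['W'] right=[] parent=D
Step 5 (up): focus=D path=root depth=0 children=['W', 'V'] (at root)
Step 6 (down 1): focus=V path=1 depth=1 children=['A'] left=['W'] right=[] parent=D

Answer: 1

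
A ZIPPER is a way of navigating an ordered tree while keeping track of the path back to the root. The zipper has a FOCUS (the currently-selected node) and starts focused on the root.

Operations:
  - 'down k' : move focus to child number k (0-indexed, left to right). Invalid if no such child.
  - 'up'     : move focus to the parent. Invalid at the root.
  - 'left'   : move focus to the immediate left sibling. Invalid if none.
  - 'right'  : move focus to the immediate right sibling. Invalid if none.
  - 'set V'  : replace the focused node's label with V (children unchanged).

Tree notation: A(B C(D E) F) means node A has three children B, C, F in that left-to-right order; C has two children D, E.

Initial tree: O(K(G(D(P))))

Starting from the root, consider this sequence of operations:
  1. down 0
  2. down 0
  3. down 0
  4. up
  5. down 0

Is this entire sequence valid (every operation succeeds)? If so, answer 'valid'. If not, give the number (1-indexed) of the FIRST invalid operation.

Step 1 (down 0): focus=K path=0 depth=1 children=['G'] left=[] right=[] parent=O
Step 2 (down 0): focus=G path=0/0 depth=2 children=['D'] left=[] right=[] parent=K
Step 3 (down 0): focus=D path=0/0/0 depth=3 children=['P'] left=[] right=[] parent=G
Step 4 (up): focus=G path=0/0 depth=2 children=['D'] left=[] right=[] parent=K
Step 5 (down 0): focus=D path=0/0/0 depth=3 children=['P'] left=[] right=[] parent=G

Answer: valid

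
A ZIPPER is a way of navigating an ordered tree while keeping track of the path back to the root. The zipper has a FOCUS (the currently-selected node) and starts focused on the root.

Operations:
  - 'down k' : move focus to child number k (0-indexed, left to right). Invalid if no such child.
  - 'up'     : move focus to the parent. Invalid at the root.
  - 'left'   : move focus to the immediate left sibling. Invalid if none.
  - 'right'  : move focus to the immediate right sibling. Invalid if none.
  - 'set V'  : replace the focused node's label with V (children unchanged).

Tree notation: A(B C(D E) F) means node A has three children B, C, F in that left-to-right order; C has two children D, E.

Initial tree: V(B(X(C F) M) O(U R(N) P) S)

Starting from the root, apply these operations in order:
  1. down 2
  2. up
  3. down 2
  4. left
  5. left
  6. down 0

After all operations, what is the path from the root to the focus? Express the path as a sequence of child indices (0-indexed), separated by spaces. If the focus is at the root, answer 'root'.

Step 1 (down 2): focus=S path=2 depth=1 children=[] left=['B', 'O'] right=[] parent=V
Step 2 (up): focus=V path=root depth=0 children=['B', 'O', 'S'] (at root)
Step 3 (down 2): focus=S path=2 depth=1 children=[] left=['B', 'O'] right=[] parent=V
Step 4 (left): focus=O path=1 depth=1 children=['U', 'R', 'P'] left=['B'] right=['S'] parent=V
Step 5 (left): focus=B path=0 depth=1 children=['X', 'M'] left=[] right=['O', 'S'] parent=V
Step 6 (down 0): focus=X path=0/0 depth=2 children=['C', 'F'] left=[] right=['M'] parent=B

Answer: 0 0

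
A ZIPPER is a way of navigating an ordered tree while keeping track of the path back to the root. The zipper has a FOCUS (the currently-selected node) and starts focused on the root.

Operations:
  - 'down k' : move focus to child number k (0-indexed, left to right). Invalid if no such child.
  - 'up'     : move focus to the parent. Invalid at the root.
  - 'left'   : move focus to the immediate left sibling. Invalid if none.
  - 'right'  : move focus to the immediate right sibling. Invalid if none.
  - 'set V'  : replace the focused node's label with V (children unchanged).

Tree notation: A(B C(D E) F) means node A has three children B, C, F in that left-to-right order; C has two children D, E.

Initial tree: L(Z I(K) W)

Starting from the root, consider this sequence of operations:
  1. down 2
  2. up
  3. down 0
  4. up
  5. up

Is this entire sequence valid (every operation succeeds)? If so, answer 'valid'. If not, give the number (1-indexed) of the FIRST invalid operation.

Answer: 5

Derivation:
Step 1 (down 2): focus=W path=2 depth=1 children=[] left=['Z', 'I'] right=[] parent=L
Step 2 (up): focus=L path=root depth=0 children=['Z', 'I', 'W'] (at root)
Step 3 (down 0): focus=Z path=0 depth=1 children=[] left=[] right=['I', 'W'] parent=L
Step 4 (up): focus=L path=root depth=0 children=['Z', 'I', 'W'] (at root)
Step 5 (up): INVALID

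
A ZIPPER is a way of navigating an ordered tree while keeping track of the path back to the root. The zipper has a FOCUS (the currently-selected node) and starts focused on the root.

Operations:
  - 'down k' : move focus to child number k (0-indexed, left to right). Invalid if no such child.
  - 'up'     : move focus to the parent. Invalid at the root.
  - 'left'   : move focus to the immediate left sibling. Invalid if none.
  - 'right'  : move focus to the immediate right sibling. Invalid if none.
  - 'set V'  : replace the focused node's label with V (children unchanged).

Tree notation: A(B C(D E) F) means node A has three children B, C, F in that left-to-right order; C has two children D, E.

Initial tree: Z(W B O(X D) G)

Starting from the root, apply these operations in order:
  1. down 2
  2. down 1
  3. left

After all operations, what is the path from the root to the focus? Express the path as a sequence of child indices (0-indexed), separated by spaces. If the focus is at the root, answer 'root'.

Answer: 2 0

Derivation:
Step 1 (down 2): focus=O path=2 depth=1 children=['X', 'D'] left=['W', 'B'] right=['G'] parent=Z
Step 2 (down 1): focus=D path=2/1 depth=2 children=[] left=['X'] right=[] parent=O
Step 3 (left): focus=X path=2/0 depth=2 children=[] left=[] right=['D'] parent=O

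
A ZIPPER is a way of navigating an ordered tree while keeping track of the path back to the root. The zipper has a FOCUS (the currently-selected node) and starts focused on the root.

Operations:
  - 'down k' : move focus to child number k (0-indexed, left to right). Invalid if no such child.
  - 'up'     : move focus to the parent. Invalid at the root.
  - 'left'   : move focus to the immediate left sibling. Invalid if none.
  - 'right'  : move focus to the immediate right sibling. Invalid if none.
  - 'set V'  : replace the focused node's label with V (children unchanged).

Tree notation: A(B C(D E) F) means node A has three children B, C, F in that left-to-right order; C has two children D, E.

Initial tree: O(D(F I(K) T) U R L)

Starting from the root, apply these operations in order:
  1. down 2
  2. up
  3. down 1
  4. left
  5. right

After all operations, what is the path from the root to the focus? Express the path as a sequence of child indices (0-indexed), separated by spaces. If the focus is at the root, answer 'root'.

Step 1 (down 2): focus=R path=2 depth=1 children=[] left=['D', 'U'] right=['L'] parent=O
Step 2 (up): focus=O path=root depth=0 children=['D', 'U', 'R', 'L'] (at root)
Step 3 (down 1): focus=U path=1 depth=1 children=[] left=['D'] right=['R', 'L'] parent=O
Step 4 (left): focus=D path=0 depth=1 children=['F', 'I', 'T'] left=[] right=['U', 'R', 'L'] parent=O
Step 5 (right): focus=U path=1 depth=1 children=[] left=['D'] right=['R', 'L'] parent=O

Answer: 1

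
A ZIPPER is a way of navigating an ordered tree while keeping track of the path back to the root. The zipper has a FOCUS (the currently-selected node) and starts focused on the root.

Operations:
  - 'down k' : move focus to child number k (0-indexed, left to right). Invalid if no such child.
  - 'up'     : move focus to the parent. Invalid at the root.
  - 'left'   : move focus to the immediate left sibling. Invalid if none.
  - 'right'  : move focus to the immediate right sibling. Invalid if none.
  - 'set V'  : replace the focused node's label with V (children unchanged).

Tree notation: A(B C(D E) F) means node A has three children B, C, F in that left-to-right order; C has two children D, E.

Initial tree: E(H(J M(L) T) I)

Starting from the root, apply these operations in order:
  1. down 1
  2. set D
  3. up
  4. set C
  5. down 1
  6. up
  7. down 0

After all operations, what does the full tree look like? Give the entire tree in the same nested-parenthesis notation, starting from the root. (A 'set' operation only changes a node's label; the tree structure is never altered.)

Answer: C(H(J M(L) T) D)

Derivation:
Step 1 (down 1): focus=I path=1 depth=1 children=[] left=['H'] right=[] parent=E
Step 2 (set D): focus=D path=1 depth=1 children=[] left=['H'] right=[] parent=E
Step 3 (up): focus=E path=root depth=0 children=['H', 'D'] (at root)
Step 4 (set C): focus=C path=root depth=0 children=['H', 'D'] (at root)
Step 5 (down 1): focus=D path=1 depth=1 children=[] left=['H'] right=[] parent=C
Step 6 (up): focus=C path=root depth=0 children=['H', 'D'] (at root)
Step 7 (down 0): focus=H path=0 depth=1 children=['J', 'M', 'T'] left=[] right=['D'] parent=C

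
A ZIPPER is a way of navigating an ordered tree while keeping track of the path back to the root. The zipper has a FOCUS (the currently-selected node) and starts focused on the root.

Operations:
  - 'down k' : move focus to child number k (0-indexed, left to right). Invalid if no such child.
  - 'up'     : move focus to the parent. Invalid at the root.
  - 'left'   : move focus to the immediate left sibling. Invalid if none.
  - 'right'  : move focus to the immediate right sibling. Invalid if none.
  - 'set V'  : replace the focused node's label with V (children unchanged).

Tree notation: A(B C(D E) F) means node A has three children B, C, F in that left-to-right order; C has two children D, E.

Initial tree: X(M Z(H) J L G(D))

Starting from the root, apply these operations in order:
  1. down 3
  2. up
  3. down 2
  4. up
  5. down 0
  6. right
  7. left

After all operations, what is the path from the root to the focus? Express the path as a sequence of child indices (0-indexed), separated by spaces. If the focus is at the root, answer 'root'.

Answer: 0

Derivation:
Step 1 (down 3): focus=L path=3 depth=1 children=[] left=['M', 'Z', 'J'] right=['G'] parent=X
Step 2 (up): focus=X path=root depth=0 children=['M', 'Z', 'J', 'L', 'G'] (at root)
Step 3 (down 2): focus=J path=2 depth=1 children=[] left=['M', 'Z'] right=['L', 'G'] parent=X
Step 4 (up): focus=X path=root depth=0 children=['M', 'Z', 'J', 'L', 'G'] (at root)
Step 5 (down 0): focus=M path=0 depth=1 children=[] left=[] right=['Z', 'J', 'L', 'G'] parent=X
Step 6 (right): focus=Z path=1 depth=1 children=['H'] left=['M'] right=['J', 'L', 'G'] parent=X
Step 7 (left): focus=M path=0 depth=1 children=[] left=[] right=['Z', 'J', 'L', 'G'] parent=X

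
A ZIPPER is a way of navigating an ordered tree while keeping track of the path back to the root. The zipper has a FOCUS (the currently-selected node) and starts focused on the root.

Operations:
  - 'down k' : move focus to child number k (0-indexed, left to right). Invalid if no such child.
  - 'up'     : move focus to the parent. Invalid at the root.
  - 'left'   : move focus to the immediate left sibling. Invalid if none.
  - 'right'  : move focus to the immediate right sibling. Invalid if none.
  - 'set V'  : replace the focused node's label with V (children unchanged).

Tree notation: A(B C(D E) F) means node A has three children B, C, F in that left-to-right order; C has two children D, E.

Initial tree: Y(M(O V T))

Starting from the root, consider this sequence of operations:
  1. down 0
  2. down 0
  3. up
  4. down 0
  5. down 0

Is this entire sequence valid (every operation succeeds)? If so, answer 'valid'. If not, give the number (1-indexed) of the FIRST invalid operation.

Step 1 (down 0): focus=M path=0 depth=1 children=['O', 'V', 'T'] left=[] right=[] parent=Y
Step 2 (down 0): focus=O path=0/0 depth=2 children=[] left=[] right=['V', 'T'] parent=M
Step 3 (up): focus=M path=0 depth=1 children=['O', 'V', 'T'] left=[] right=[] parent=Y
Step 4 (down 0): focus=O path=0/0 depth=2 children=[] left=[] right=['V', 'T'] parent=M
Step 5 (down 0): INVALID

Answer: 5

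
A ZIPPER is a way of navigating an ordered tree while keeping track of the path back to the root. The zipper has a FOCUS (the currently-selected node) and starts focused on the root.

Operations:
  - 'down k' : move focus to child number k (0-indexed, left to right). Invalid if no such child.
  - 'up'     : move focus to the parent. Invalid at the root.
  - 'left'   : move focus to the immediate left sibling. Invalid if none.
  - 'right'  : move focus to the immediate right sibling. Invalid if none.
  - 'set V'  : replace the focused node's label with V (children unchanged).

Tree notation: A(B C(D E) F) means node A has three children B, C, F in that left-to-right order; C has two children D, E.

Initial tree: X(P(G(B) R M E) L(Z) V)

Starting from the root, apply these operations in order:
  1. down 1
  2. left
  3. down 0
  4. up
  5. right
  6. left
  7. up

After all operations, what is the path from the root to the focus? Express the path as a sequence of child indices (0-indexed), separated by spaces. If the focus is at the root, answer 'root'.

Answer: root

Derivation:
Step 1 (down 1): focus=L path=1 depth=1 children=['Z'] left=['P'] right=['V'] parent=X
Step 2 (left): focus=P path=0 depth=1 children=['G', 'R', 'M', 'E'] left=[] right=['L', 'V'] parent=X
Step 3 (down 0): focus=G path=0/0 depth=2 children=['B'] left=[] right=['R', 'M', 'E'] parent=P
Step 4 (up): focus=P path=0 depth=1 children=['G', 'R', 'M', 'E'] left=[] right=['L', 'V'] parent=X
Step 5 (right): focus=L path=1 depth=1 children=['Z'] left=['P'] right=['V'] parent=X
Step 6 (left): focus=P path=0 depth=1 children=['G', 'R', 'M', 'E'] left=[] right=['L', 'V'] parent=X
Step 7 (up): focus=X path=root depth=0 children=['P', 'L', 'V'] (at root)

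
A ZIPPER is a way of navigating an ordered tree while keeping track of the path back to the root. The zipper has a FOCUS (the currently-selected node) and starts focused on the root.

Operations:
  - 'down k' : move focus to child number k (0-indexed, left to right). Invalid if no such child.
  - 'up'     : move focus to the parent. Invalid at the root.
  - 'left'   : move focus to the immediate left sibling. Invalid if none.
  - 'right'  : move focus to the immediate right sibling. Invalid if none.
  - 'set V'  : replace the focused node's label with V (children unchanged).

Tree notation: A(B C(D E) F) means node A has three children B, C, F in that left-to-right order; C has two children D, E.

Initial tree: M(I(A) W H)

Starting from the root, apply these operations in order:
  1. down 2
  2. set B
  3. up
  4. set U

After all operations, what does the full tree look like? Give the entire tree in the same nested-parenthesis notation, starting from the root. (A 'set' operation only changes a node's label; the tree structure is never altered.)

Step 1 (down 2): focus=H path=2 depth=1 children=[] left=['I', 'W'] right=[] parent=M
Step 2 (set B): focus=B path=2 depth=1 children=[] left=['I', 'W'] right=[] parent=M
Step 3 (up): focus=M path=root depth=0 children=['I', 'W', 'B'] (at root)
Step 4 (set U): focus=U path=root depth=0 children=['I', 'W', 'B'] (at root)

Answer: U(I(A) W B)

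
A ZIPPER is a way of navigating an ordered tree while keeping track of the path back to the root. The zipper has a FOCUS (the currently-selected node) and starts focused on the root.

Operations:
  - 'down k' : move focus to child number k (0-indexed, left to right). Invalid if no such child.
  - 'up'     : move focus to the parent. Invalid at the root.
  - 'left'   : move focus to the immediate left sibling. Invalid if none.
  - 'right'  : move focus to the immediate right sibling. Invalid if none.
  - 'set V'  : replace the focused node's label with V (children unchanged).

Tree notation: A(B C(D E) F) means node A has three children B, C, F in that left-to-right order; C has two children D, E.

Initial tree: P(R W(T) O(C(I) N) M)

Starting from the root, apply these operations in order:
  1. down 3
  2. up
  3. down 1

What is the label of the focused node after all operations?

Answer: W

Derivation:
Step 1 (down 3): focus=M path=3 depth=1 children=[] left=['R', 'W', 'O'] right=[] parent=P
Step 2 (up): focus=P path=root depth=0 children=['R', 'W', 'O', 'M'] (at root)
Step 3 (down 1): focus=W path=1 depth=1 children=['T'] left=['R'] right=['O', 'M'] parent=P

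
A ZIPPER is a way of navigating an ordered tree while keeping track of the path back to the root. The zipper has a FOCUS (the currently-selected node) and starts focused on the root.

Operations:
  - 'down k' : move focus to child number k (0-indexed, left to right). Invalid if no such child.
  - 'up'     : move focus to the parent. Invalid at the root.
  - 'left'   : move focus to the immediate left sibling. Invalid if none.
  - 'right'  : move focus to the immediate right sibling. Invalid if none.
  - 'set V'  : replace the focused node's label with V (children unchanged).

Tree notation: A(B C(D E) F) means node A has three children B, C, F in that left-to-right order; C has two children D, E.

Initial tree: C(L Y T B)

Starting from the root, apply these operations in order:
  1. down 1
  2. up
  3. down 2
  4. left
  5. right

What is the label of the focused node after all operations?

Answer: T

Derivation:
Step 1 (down 1): focus=Y path=1 depth=1 children=[] left=['L'] right=['T', 'B'] parent=C
Step 2 (up): focus=C path=root depth=0 children=['L', 'Y', 'T', 'B'] (at root)
Step 3 (down 2): focus=T path=2 depth=1 children=[] left=['L', 'Y'] right=['B'] parent=C
Step 4 (left): focus=Y path=1 depth=1 children=[] left=['L'] right=['T', 'B'] parent=C
Step 5 (right): focus=T path=2 depth=1 children=[] left=['L', 'Y'] right=['B'] parent=C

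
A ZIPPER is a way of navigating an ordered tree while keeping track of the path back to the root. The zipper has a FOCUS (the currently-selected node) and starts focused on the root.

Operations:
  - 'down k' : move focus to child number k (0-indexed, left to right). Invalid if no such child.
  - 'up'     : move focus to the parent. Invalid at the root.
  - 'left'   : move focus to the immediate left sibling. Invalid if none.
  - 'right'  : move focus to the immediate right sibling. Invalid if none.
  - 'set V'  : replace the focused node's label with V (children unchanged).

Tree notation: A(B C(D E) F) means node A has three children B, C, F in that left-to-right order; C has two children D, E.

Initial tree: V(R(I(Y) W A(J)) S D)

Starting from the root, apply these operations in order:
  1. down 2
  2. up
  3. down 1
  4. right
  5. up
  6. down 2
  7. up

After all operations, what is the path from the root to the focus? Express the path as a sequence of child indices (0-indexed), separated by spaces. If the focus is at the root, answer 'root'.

Answer: root

Derivation:
Step 1 (down 2): focus=D path=2 depth=1 children=[] left=['R', 'S'] right=[] parent=V
Step 2 (up): focus=V path=root depth=0 children=['R', 'S', 'D'] (at root)
Step 3 (down 1): focus=S path=1 depth=1 children=[] left=['R'] right=['D'] parent=V
Step 4 (right): focus=D path=2 depth=1 children=[] left=['R', 'S'] right=[] parent=V
Step 5 (up): focus=V path=root depth=0 children=['R', 'S', 'D'] (at root)
Step 6 (down 2): focus=D path=2 depth=1 children=[] left=['R', 'S'] right=[] parent=V
Step 7 (up): focus=V path=root depth=0 children=['R', 'S', 'D'] (at root)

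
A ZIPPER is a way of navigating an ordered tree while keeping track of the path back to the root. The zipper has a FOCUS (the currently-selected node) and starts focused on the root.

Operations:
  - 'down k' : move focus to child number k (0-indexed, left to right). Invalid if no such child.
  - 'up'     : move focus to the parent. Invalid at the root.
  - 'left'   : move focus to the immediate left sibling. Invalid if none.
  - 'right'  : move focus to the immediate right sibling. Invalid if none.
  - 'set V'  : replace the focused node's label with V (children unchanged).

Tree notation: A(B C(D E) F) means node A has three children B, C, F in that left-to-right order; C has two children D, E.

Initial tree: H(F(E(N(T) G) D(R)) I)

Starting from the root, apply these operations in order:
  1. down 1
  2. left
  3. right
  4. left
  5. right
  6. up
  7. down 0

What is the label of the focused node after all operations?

Step 1 (down 1): focus=I path=1 depth=1 children=[] left=['F'] right=[] parent=H
Step 2 (left): focus=F path=0 depth=1 children=['E', 'D'] left=[] right=['I'] parent=H
Step 3 (right): focus=I path=1 depth=1 children=[] left=['F'] right=[] parent=H
Step 4 (left): focus=F path=0 depth=1 children=['E', 'D'] left=[] right=['I'] parent=H
Step 5 (right): focus=I path=1 depth=1 children=[] left=['F'] right=[] parent=H
Step 6 (up): focus=H path=root depth=0 children=['F', 'I'] (at root)
Step 7 (down 0): focus=F path=0 depth=1 children=['E', 'D'] left=[] right=['I'] parent=H

Answer: F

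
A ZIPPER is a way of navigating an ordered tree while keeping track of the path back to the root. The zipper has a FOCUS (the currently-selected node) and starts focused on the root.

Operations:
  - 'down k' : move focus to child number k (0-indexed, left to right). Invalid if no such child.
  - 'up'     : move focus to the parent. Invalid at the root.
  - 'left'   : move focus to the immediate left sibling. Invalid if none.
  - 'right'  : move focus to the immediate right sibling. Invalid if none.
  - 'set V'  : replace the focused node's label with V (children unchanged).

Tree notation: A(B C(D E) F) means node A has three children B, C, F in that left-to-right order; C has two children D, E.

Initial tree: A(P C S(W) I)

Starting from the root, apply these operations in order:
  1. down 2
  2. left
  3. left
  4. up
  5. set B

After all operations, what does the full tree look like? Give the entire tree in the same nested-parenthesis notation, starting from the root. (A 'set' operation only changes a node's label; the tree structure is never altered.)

Answer: B(P C S(W) I)

Derivation:
Step 1 (down 2): focus=S path=2 depth=1 children=['W'] left=['P', 'C'] right=['I'] parent=A
Step 2 (left): focus=C path=1 depth=1 children=[] left=['P'] right=['S', 'I'] parent=A
Step 3 (left): focus=P path=0 depth=1 children=[] left=[] right=['C', 'S', 'I'] parent=A
Step 4 (up): focus=A path=root depth=0 children=['P', 'C', 'S', 'I'] (at root)
Step 5 (set B): focus=B path=root depth=0 children=['P', 'C', 'S', 'I'] (at root)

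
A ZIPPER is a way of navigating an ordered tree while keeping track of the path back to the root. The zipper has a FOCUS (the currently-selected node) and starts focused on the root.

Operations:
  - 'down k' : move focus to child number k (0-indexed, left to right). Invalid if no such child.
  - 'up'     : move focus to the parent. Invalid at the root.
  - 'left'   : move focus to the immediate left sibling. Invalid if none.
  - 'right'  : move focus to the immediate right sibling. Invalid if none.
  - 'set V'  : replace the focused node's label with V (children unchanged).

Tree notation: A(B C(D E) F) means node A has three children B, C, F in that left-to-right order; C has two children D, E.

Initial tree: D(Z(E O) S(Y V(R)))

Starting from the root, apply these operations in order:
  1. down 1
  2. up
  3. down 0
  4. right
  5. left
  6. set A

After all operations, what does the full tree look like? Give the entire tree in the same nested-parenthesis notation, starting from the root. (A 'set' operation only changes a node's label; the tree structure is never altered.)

Answer: D(A(E O) S(Y V(R)))

Derivation:
Step 1 (down 1): focus=S path=1 depth=1 children=['Y', 'V'] left=['Z'] right=[] parent=D
Step 2 (up): focus=D path=root depth=0 children=['Z', 'S'] (at root)
Step 3 (down 0): focus=Z path=0 depth=1 children=['E', 'O'] left=[] right=['S'] parent=D
Step 4 (right): focus=S path=1 depth=1 children=['Y', 'V'] left=['Z'] right=[] parent=D
Step 5 (left): focus=Z path=0 depth=1 children=['E', 'O'] left=[] right=['S'] parent=D
Step 6 (set A): focus=A path=0 depth=1 children=['E', 'O'] left=[] right=['S'] parent=D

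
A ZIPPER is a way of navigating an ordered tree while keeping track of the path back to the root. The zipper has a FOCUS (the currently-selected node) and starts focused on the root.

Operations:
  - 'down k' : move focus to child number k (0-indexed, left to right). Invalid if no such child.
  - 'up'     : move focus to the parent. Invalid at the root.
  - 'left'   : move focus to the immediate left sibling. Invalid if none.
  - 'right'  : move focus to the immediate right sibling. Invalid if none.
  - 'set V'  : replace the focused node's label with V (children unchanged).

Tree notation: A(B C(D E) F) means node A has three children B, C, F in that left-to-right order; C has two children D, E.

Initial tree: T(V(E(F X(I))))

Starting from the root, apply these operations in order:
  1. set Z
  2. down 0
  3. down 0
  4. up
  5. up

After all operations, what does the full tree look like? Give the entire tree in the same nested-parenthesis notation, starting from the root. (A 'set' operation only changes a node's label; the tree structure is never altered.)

Answer: Z(V(E(F X(I))))

Derivation:
Step 1 (set Z): focus=Z path=root depth=0 children=['V'] (at root)
Step 2 (down 0): focus=V path=0 depth=1 children=['E'] left=[] right=[] parent=Z
Step 3 (down 0): focus=E path=0/0 depth=2 children=['F', 'X'] left=[] right=[] parent=V
Step 4 (up): focus=V path=0 depth=1 children=['E'] left=[] right=[] parent=Z
Step 5 (up): focus=Z path=root depth=0 children=['V'] (at root)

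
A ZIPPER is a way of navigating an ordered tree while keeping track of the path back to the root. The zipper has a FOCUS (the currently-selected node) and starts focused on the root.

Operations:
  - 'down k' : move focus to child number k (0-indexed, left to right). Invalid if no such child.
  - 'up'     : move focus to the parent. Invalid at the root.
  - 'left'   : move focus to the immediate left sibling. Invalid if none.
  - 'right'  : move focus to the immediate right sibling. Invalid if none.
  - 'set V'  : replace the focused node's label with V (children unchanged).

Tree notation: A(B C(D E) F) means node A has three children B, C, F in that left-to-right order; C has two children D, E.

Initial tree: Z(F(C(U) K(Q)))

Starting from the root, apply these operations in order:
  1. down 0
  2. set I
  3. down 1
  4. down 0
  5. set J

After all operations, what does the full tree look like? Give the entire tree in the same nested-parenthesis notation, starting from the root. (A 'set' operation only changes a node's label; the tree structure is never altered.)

Answer: Z(I(C(U) K(J)))

Derivation:
Step 1 (down 0): focus=F path=0 depth=1 children=['C', 'K'] left=[] right=[] parent=Z
Step 2 (set I): focus=I path=0 depth=1 children=['C', 'K'] left=[] right=[] parent=Z
Step 3 (down 1): focus=K path=0/1 depth=2 children=['Q'] left=['C'] right=[] parent=I
Step 4 (down 0): focus=Q path=0/1/0 depth=3 children=[] left=[] right=[] parent=K
Step 5 (set J): focus=J path=0/1/0 depth=3 children=[] left=[] right=[] parent=K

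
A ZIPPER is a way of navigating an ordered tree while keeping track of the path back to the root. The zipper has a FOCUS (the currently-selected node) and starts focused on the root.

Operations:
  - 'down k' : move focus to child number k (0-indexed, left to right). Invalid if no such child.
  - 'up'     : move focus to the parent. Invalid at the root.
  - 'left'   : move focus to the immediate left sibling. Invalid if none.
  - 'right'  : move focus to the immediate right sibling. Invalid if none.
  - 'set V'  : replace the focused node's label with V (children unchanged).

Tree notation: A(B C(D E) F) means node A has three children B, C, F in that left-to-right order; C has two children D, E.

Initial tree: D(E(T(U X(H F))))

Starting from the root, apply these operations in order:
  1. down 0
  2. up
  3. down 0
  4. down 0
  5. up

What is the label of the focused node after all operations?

Answer: E

Derivation:
Step 1 (down 0): focus=E path=0 depth=1 children=['T'] left=[] right=[] parent=D
Step 2 (up): focus=D path=root depth=0 children=['E'] (at root)
Step 3 (down 0): focus=E path=0 depth=1 children=['T'] left=[] right=[] parent=D
Step 4 (down 0): focus=T path=0/0 depth=2 children=['U', 'X'] left=[] right=[] parent=E
Step 5 (up): focus=E path=0 depth=1 children=['T'] left=[] right=[] parent=D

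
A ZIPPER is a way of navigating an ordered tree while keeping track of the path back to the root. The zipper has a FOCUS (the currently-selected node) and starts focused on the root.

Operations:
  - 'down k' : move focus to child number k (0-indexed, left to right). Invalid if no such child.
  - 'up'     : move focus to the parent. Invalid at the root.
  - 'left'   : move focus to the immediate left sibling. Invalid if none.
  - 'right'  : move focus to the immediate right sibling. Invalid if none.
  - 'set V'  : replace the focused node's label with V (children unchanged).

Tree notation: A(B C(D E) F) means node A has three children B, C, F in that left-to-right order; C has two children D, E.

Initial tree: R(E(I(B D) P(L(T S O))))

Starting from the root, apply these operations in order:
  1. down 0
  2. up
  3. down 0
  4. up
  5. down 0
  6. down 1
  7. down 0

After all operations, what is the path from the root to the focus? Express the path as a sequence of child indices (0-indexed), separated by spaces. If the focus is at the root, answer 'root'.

Step 1 (down 0): focus=E path=0 depth=1 children=['I', 'P'] left=[] right=[] parent=R
Step 2 (up): focus=R path=root depth=0 children=['E'] (at root)
Step 3 (down 0): focus=E path=0 depth=1 children=['I', 'P'] left=[] right=[] parent=R
Step 4 (up): focus=R path=root depth=0 children=['E'] (at root)
Step 5 (down 0): focus=E path=0 depth=1 children=['I', 'P'] left=[] right=[] parent=R
Step 6 (down 1): focus=P path=0/1 depth=2 children=['L'] left=['I'] right=[] parent=E
Step 7 (down 0): focus=L path=0/1/0 depth=3 children=['T', 'S', 'O'] left=[] right=[] parent=P

Answer: 0 1 0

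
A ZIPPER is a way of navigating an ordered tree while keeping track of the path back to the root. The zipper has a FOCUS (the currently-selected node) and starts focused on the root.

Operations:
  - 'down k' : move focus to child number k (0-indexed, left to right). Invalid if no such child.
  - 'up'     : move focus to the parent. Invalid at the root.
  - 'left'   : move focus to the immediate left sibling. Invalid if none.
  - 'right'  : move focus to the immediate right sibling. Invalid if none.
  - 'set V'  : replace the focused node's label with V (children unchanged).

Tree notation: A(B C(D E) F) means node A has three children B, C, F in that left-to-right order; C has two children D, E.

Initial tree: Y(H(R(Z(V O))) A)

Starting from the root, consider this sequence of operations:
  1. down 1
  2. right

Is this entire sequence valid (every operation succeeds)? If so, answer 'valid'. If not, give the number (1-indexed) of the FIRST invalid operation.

Step 1 (down 1): focus=A path=1 depth=1 children=[] left=['H'] right=[] parent=Y
Step 2 (right): INVALID

Answer: 2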